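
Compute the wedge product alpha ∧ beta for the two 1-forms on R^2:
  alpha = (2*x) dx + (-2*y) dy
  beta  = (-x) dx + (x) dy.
alpha ∧ beta = (2*x*(x - y)) dx ∧ dy

Distribute the wedge, using dx_i ∧ dx_j = -dx_j ∧ dx_i and dx_i ∧ dx_i = 0. For each pair (i, j) with i < j, the coefficient of dx_i ∧ dx_j in alpha ∧ beta is (alpha_i * beta_j - alpha_j * beta_i). Collecting: alpha ∧ beta = (2*x*(x - y)) dx ∧ dy.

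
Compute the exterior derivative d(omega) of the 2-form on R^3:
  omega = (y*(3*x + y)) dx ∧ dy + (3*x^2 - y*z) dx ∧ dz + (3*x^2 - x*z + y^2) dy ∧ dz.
d(omega) = (6*x) dx ∧ dy ∧ dz

For a 2-form omega = sum_{i<j} g_{ij} dx_i ∧ dx_j, the exterior derivative is
  d(omega) = sum_{i<j} d(g_{ij}) ∧ dx_i ∧ dx_j = sum_{i<j, k} (∂g_{ij}/∂x_k) dx_k ∧ dx_i ∧ dx_j.
Expand each term, using dx_k ∧ dx_i ∧ dx_j = sgn(permutation) dx_{(a)} ∧ dx_{(b)} ∧ dx_{(c)} with (a < b < c) sorted:
  d(3*x^2 - y*z) includes (∂/∂y)(3*x^2 - y*z) dy = (-z) dy, which multiplied by dx ∧ dz gives (z) dx ∧ dy ∧ dz
  d(3*x^2 - x*z + y^2) includes (∂/∂x)(3*x^2 - x*z + y^2) dx = (6*x - z) dx, which multiplied by dy ∧ dz gives (6*x - z) dx ∧ dy ∧ dz
Collecting like 3-forms: d(omega) = (6*x) dx ∧ dy ∧ dz.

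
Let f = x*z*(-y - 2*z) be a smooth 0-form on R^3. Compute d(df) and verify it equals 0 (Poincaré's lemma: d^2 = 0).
d(df) = 0

Step 1: df = sum_i (∂f/∂x_i) dx_i = (z*(-y - 2*z)) dx + (-x*z) dy + (x*(-y - 4*z)) dz.
Step 2: Apply d again. Using the 1-form formula, the coefficient of dx ∧ dy in d(df) is ∂^2 f/∂x ∂y - ∂^2 f/∂y ∂x = (-z) - (-z) = 0 (equality of mixed partials for smooth f).
Similarly for dx ∧ dz and dy ∧ dz — all coefficients vanish. So d(df) = 0.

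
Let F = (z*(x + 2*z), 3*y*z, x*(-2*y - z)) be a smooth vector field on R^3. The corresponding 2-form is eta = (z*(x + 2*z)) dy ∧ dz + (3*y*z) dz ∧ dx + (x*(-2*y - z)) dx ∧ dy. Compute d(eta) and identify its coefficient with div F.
d(eta) = (-x + 4*z) dx ∧ dy ∧ dz; div F = -x + 4*z

For a 2-form in R^3 of the form above, applying d gives a 3-form with coefficient ∂P/∂x + ∂Q/∂y + ∂R/∂z:
  ∂P/∂x = z
  ∂Q/∂y = 3*z
  ∂R/∂z = -x
Sum = -x + 4*z, which is exactly div F.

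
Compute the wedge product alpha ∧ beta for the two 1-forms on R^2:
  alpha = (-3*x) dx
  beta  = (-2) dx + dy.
alpha ∧ beta = (-3*x) dx ∧ dy

Distribute the wedge, using dx_i ∧ dx_j = -dx_j ∧ dx_i and dx_i ∧ dx_i = 0. For each pair (i, j) with i < j, the coefficient of dx_i ∧ dx_j in alpha ∧ beta is (alpha_i * beta_j - alpha_j * beta_i). Collecting: alpha ∧ beta = (-3*x) dx ∧ dy.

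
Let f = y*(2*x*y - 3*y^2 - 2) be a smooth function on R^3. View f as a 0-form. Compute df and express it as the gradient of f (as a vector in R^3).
df = (2*y^2) dx + (4*x*y - 9*y^2 - 2) dy + (0) dz; grad f = (2*y^2, 4*x*y - 9*y^2 - 2, 0)

For a 0-form f, d f = (∂f/∂x) dx + (∂f/∂y) dy + (∂f/∂z) dz. The components of the vector representation are exactly the entries of grad f in Cartesian coordinates:
  ∂f/∂x = 2*y^2
  ∂f/∂y = 4*x*y - 9*y^2 - 2
  ∂f/∂z = 0.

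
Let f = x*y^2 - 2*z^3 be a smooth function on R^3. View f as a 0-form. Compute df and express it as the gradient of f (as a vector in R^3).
df = (y^2) dx + (2*x*y) dy + (-6*z^2) dz; grad f = (y^2, 2*x*y, -6*z^2)

For a 0-form f, d f = (∂f/∂x) dx + (∂f/∂y) dy + (∂f/∂z) dz. The components of the vector representation are exactly the entries of grad f in Cartesian coordinates:
  ∂f/∂x = y^2
  ∂f/∂y = 2*x*y
  ∂f/∂z = -6*z^2.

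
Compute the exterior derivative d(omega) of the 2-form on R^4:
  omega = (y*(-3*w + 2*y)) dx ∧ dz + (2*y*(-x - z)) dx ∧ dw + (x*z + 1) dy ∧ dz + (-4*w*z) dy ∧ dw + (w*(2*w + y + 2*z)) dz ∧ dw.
d(omega) = (3*w - 4*y + z) dx ∧ dy ∧ dz + (-y) dx ∧ dz ∧ dw + (2*x + 2*z) dx ∧ dy ∧ dw + (5*w) dy ∧ dz ∧ dw

For a 2-form omega = sum_{i<j} g_{ij} dx_i ∧ dx_j, the exterior derivative is
  d(omega) = sum_{i<j} d(g_{ij}) ∧ dx_i ∧ dx_j = sum_{i<j, k} (∂g_{ij}/∂x_k) dx_k ∧ dx_i ∧ dx_j.
Expand each term, using dx_k ∧ dx_i ∧ dx_j = sgn(permutation) dx_{(a)} ∧ dx_{(b)} ∧ dx_{(c)} with (a < b < c) sorted:
  d(y*(-3*w + 2*y)) includes (∂/∂y)(y*(-3*w + 2*y)) dy = (-3*w + 4*y) dy, which multiplied by dx ∧ dz gives (3*w - 4*y) dx ∧ dy ∧ dz
  d(y*(-3*w + 2*y)) includes (∂/∂w)(y*(-3*w + 2*y)) dw = (-3*y) dw, which multiplied by dx ∧ dz gives (-3*y) dx ∧ dz ∧ dw
  d(2*y*(-x - z)) includes (∂/∂y)(2*y*(-x - z)) dy = (-2*x - 2*z) dy, which multiplied by dx ∧ dw gives (2*x + 2*z) dx ∧ dy ∧ dw
  d(2*y*(-x - z)) includes (∂/∂z)(2*y*(-x - z)) dz = (-2*y) dz, which multiplied by dx ∧ dw gives (2*y) dx ∧ dz ∧ dw
  d(x*z + 1) includes (∂/∂x)(x*z + 1) dx = (z) dx, which multiplied by dy ∧ dz gives (z) dx ∧ dy ∧ dz
  d(-4*w*z) includes (∂/∂z)(-4*w*z) dz = (-4*w) dz, which multiplied by dy ∧ dw gives (4*w) dy ∧ dz ∧ dw
  d(w*(2*w + y + 2*z)) includes (∂/∂y)(w*(2*w + y + 2*z)) dy = (w) dy, which multiplied by dz ∧ dw gives (w) dy ∧ dz ∧ dw
Collecting like 3-forms: d(omega) = (3*w - 4*y + z) dx ∧ dy ∧ dz + (-y) dx ∧ dz ∧ dw + (2*x + 2*z) dx ∧ dy ∧ dw + (5*w) dy ∧ dz ∧ dw.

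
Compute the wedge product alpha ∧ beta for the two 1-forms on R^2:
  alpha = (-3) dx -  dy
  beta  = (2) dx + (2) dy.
alpha ∧ beta = (-4) dx ∧ dy

Distribute the wedge, using dx_i ∧ dx_j = -dx_j ∧ dx_i and dx_i ∧ dx_i = 0. For each pair (i, j) with i < j, the coefficient of dx_i ∧ dx_j in alpha ∧ beta is (alpha_i * beta_j - alpha_j * beta_i). Collecting: alpha ∧ beta = (-4) dx ∧ dy.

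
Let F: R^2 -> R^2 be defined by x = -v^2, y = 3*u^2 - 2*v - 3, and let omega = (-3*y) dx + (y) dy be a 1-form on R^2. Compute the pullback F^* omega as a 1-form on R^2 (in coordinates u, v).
F^* omega = (6*u*(3*u^2 - 2*v - 3)) du + (18*u^2*v - 6*u^2 - 12*v^2 - 14*v + 6) dv

Using F^*(f dg) = (f ∘ F) d(g ∘ F), substitute each coordinate x_i by F_i(u, v) in f_i, and replace dx_i by d F_i = (∂F_i/∂u) du + (∂F_i/∂v) dv.
  For the x component: f_1(F) = -9*u^2 + 6*v + 9; d F_1 = (0) du + (-2*v) dv
  For the y component: f_2(F) = 3*u^2 - 2*v - 3; d F_2 = (6*u) du + (-2) dv
Combining and collecting du, dv coefficients:
  coeff of du: 6*u*(3*u^2 - 2*v - 3)
  coeff of dv: 18*u^2*v - 6*u^2 - 12*v^2 - 14*v + 6
F^* omega = (6*u*(3*u^2 - 2*v - 3)) du + (18*u^2*v - 6*u^2 - 12*v^2 - 14*v + 6) dv.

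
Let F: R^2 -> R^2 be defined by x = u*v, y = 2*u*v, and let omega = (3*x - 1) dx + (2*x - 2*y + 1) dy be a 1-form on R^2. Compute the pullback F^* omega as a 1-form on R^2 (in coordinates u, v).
F^* omega = (v*(-u*v + 1)) du + (u*(-u*v + 1)) dv

Using F^*(f dg) = (f ∘ F) d(g ∘ F), substitute each coordinate x_i by F_i(u, v) in f_i, and replace dx_i by d F_i = (∂F_i/∂u) du + (∂F_i/∂v) dv.
  For the x component: f_1(F) = 3*u*v - 1; d F_1 = (v) du + (u) dv
  For the y component: f_2(F) = -2*u*v + 1; d F_2 = (2*v) du + (2*u) dv
Combining and collecting du, dv coefficients:
  coeff of du: v*(-u*v + 1)
  coeff of dv: u*(-u*v + 1)
F^* omega = (v*(-u*v + 1)) du + (u*(-u*v + 1)) dv.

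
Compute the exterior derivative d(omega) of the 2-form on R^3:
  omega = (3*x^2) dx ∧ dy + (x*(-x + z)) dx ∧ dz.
d(omega) = 0

For a 2-form omega = sum_{i<j} g_{ij} dx_i ∧ dx_j, the exterior derivative is
  d(omega) = sum_{i<j} d(g_{ij}) ∧ dx_i ∧ dx_j = sum_{i<j, k} (∂g_{ij}/∂x_k) dx_k ∧ dx_i ∧ dx_j.
Expand each term, using dx_k ∧ dx_i ∧ dx_j = sgn(permutation) dx_{(a)} ∧ dx_{(b)} ∧ dx_{(c)} with (a < b < c) sorted:

Collecting like 3-forms: d(omega) = 0.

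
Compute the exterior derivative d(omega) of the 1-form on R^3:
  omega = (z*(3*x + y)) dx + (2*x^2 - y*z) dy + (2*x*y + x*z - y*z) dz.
d(omega) = (4*x - z) dx ∧ dy + (-3*x + y + z) dx ∧ dz + (2*x + y - z) dy ∧ dz

For a 1-form omega = sum_i f_i dx_i, the exterior derivative is
  d(omega) = sum_{i < j} (∂f_j/∂x_i - ∂f_i/∂x_j) dx_i ∧ dx_j.
  coefficient of dx ∧ dy: ∂f_2/∂x - ∂f_1/∂y = ∂(2*x^2 - y*z)/∂x - ∂(z*(3*x + y))/∂y = 4*x - z
  coefficient of dx ∧ dz: ∂f_3/∂x - ∂f_1/∂z = ∂(2*x*y + x*z - y*z)/∂x - ∂(z*(3*x + y))/∂z = -3*x + y + z
  coefficient of dy ∧ dz: ∂f_3/∂y - ∂f_2/∂z = ∂(2*x*y + x*z - y*z)/∂y - ∂(2*x^2 - y*z)/∂z = 2*x + y - z
Assembling: d(omega) = (4*x - z) dx ∧ dy + (-3*x + y + z) dx ∧ dz + (2*x + y - z) dy ∧ dz.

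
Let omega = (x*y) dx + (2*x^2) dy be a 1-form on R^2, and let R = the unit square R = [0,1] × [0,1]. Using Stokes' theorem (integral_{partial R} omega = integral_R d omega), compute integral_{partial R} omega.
integral_(partial R) omega = 3/2

Stokes: integral_partial_R omega = integral_R d omega with d omega = (∂Q/∂x - ∂P/∂y) dx ∧ dy.
  ∂Q/∂x = 4*x
  ∂P/∂y = x
  integrand = ∂Q/∂x - ∂P/∂y = 3*x.
Integrating over R: integral_0^1 integral_0^1 (3*x) dx dy = 3/2.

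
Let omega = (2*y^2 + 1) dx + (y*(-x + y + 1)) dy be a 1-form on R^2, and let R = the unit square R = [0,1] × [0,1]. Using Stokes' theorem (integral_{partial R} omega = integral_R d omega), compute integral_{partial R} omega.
integral_(partial R) omega = -5/2

Stokes: integral_partial_R omega = integral_R d omega with d omega = (∂Q/∂x - ∂P/∂y) dx ∧ dy.
  ∂Q/∂x = -y
  ∂P/∂y = 4*y
  integrand = ∂Q/∂x - ∂P/∂y = -5*y.
Integrating over R: integral_0^1 integral_0^1 (-5*y) dx dy = -5/2.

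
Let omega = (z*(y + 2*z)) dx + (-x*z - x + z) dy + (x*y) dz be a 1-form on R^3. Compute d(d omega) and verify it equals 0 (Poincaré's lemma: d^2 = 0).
d(d omega) = 0

Step 1: d omega = sum_{i<j} (∂f_j/∂x_i - ∂f_i/∂x_j) dx_i ∧ dx_j:
  coeff of dx ∧ dy: -2*z - 1
  coeff of dx ∧ dz: -4*z
  coeff of dy ∧ dz: 2*x - 1
Step 2: Apply d again to each 2-form coefficient. The only possible 3-form in R^3 is dx ∧ dy ∧ dz, with coefficient
  ∂(coeff of dy∧dz)/∂x - ∂(coeff of dx∧dz)/∂y + ∂(coeff of dx∧dy)/∂z
  = ∂/∂x (2*x - 1) - ∂/∂y (-4*z) + ∂/∂z (-2*z - 1).
Each of these terms simplifies to sums of mixed partials that cancel in pairs. The result is 0 (by equality of mixed partials for smooth functions — Schwarz / Clairaut).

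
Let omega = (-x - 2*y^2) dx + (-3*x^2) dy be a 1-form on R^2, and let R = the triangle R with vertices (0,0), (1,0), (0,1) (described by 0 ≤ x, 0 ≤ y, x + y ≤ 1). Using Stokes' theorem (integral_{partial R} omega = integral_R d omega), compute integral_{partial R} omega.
integral_(partial R) omega = -1/3

Stokes: integral_partial_R omega = integral_R d omega with d omega = (∂Q/∂x - ∂P/∂y) dx ∧ dy.
  ∂Q/∂x = -6*x
  ∂P/∂y = -4*y
  integrand = ∂Q/∂x - ∂P/∂y = -6*x + 4*y.
Integrating over R: integral_0^1 integral_0^{1-x} (-6*x + 4*y) dy dx = -1/3.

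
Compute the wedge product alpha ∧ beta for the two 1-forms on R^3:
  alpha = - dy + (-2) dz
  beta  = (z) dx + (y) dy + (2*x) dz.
alpha ∧ beta = (z) dx ∧ dy + (-2*x + 2*y) dy ∧ dz + (2*z) dx ∧ dz

Distribute the wedge, using dx_i ∧ dx_j = -dx_j ∧ dx_i and dx_i ∧ dx_i = 0. For each pair (i, j) with i < j, the coefficient of dx_i ∧ dx_j in alpha ∧ beta is (alpha_i * beta_j - alpha_j * beta_i). Collecting: alpha ∧ beta = (z) dx ∧ dy + (-2*x + 2*y) dy ∧ dz + (2*z) dx ∧ dz.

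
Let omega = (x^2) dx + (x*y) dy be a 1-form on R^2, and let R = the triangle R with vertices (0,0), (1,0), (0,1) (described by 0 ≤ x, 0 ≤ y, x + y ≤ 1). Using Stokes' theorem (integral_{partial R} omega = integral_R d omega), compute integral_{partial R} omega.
integral_(partial R) omega = 1/6

Stokes: integral_partial_R omega = integral_R d omega with d omega = (∂Q/∂x - ∂P/∂y) dx ∧ dy.
  ∂Q/∂x = y
  ∂P/∂y = 0
  integrand = ∂Q/∂x - ∂P/∂y = y.
Integrating over R: integral_0^1 integral_0^{1-x} (y) dy dx = 1/6.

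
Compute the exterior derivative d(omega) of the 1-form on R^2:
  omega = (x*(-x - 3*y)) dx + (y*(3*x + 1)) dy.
d(omega) = (3*x + 3*y) dx ∧ dy

For a 1-form omega = sum_i f_i dx_i, the exterior derivative is
  d(omega) = sum_{i < j} (∂f_j/∂x_i - ∂f_i/∂x_j) dx_i ∧ dx_j.
  coefficient of dx ∧ dy: ∂f_2/∂x - ∂f_1/∂y = ∂(y*(3*x + 1))/∂x - ∂(x*(-x - 3*y))/∂y = 3*x + 3*y
Assembling: d(omega) = (3*x + 3*y) dx ∧ dy.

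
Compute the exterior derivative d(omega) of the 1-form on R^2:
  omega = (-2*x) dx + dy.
d(omega) = 0

For a 1-form omega = sum_i f_i dx_i, the exterior derivative is
  d(omega) = sum_{i < j} (∂f_j/∂x_i - ∂f_i/∂x_j) dx_i ∧ dx_j.

Assembling: d(omega) = 0.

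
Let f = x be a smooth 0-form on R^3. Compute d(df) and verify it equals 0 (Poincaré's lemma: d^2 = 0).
d(df) = 0

Step 1: df = sum_i (∂f/∂x_i) dx_i = (1) dx + (0) dy + (0) dz.
Step 2: Apply d again. Using the 1-form formula, the coefficient of dx ∧ dy in d(df) is ∂^2 f/∂x ∂y - ∂^2 f/∂y ∂x = (0) - (0) = 0 (equality of mixed partials for smooth f).
Similarly for dx ∧ dz and dy ∧ dz — all coefficients vanish. So d(df) = 0.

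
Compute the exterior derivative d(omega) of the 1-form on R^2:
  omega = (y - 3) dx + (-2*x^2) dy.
d(omega) = (-4*x - 1) dx ∧ dy

For a 1-form omega = sum_i f_i dx_i, the exterior derivative is
  d(omega) = sum_{i < j} (∂f_j/∂x_i - ∂f_i/∂x_j) dx_i ∧ dx_j.
  coefficient of dx ∧ dy: ∂f_2/∂x - ∂f_1/∂y = ∂(-2*x^2)/∂x - ∂(y - 3)/∂y = -4*x - 1
Assembling: d(omega) = (-4*x - 1) dx ∧ dy.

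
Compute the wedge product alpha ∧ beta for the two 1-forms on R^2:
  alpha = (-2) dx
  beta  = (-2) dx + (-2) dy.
alpha ∧ beta = (4) dx ∧ dy

Distribute the wedge, using dx_i ∧ dx_j = -dx_j ∧ dx_i and dx_i ∧ dx_i = 0. For each pair (i, j) with i < j, the coefficient of dx_i ∧ dx_j in alpha ∧ beta is (alpha_i * beta_j - alpha_j * beta_i). Collecting: alpha ∧ beta = (4) dx ∧ dy.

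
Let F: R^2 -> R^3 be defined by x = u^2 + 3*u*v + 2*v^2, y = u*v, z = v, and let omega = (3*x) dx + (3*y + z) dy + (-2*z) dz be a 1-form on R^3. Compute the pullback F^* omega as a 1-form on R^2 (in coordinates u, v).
F^* omega = (6*u^3 + 27*u^2*v + 42*u*v^2 + 18*v^3 + v^2) du + (9*u^3 + 42*u^2*v + 54*u*v^2 + u*v + 24*v^3 - 2*v) dv

Using F^*(f dg) = (f ∘ F) d(g ∘ F), substitute each coordinate x_i by F_i(u, v) in f_i, and replace dx_i by d F_i = (∂F_i/∂u) du + (∂F_i/∂v) dv.
  For the x component: f_1(F) = 3*u^2 + 9*u*v + 6*v^2; d F_1 = (2*u + 3*v) du + (3*u + 4*v) dv
  For the y component: f_2(F) = v*(3*u + 1); d F_2 = (v) du + (u) dv
  For the z component: f_3(F) = -2*v; d F_3 = (0) du + (1) dv
Combining and collecting du, dv coefficients:
  coeff of du: 6*u^3 + 27*u^2*v + 42*u*v^2 + 18*v^3 + v^2
  coeff of dv: 9*u^3 + 42*u^2*v + 54*u*v^2 + u*v + 24*v^3 - 2*v
F^* omega = (6*u^3 + 27*u^2*v + 42*u*v^2 + 18*v^3 + v^2) du + (9*u^3 + 42*u^2*v + 54*u*v^2 + u*v + 24*v^3 - 2*v) dv.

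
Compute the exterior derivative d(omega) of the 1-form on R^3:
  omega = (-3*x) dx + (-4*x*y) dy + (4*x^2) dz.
d(omega) = (-4*y) dx ∧ dy + (8*x) dx ∧ dz

For a 1-form omega = sum_i f_i dx_i, the exterior derivative is
  d(omega) = sum_{i < j} (∂f_j/∂x_i - ∂f_i/∂x_j) dx_i ∧ dx_j.
  coefficient of dx ∧ dy: ∂f_2/∂x - ∂f_1/∂y = ∂(-4*x*y)/∂x - ∂(-3*x)/∂y = -4*y
  coefficient of dx ∧ dz: ∂f_3/∂x - ∂f_1/∂z = ∂(4*x^2)/∂x - ∂(-3*x)/∂z = 8*x
Assembling: d(omega) = (-4*y) dx ∧ dy + (8*x) dx ∧ dz.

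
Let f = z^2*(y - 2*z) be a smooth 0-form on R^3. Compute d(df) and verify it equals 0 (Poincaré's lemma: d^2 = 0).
d(df) = 0

Step 1: df = sum_i (∂f/∂x_i) dx_i = (0) dx + (z^2) dy + (2*z*(y - 3*z)) dz.
Step 2: Apply d again. Using the 1-form formula, the coefficient of dx ∧ dy in d(df) is ∂^2 f/∂x ∂y - ∂^2 f/∂y ∂x = (0) - (0) = 0 (equality of mixed partials for smooth f).
Similarly for dx ∧ dz and dy ∧ dz — all coefficients vanish. So d(df) = 0.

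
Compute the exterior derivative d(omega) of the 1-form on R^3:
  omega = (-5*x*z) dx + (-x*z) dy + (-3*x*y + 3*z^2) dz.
d(omega) = (-z) dx ∧ dy + (5*x - 3*y) dx ∧ dz + (-2*x) dy ∧ dz

For a 1-form omega = sum_i f_i dx_i, the exterior derivative is
  d(omega) = sum_{i < j} (∂f_j/∂x_i - ∂f_i/∂x_j) dx_i ∧ dx_j.
  coefficient of dx ∧ dy: ∂f_2/∂x - ∂f_1/∂y = ∂(-x*z)/∂x - ∂(-5*x*z)/∂y = -z
  coefficient of dx ∧ dz: ∂f_3/∂x - ∂f_1/∂z = ∂(-3*x*y + 3*z^2)/∂x - ∂(-5*x*z)/∂z = 5*x - 3*y
  coefficient of dy ∧ dz: ∂f_3/∂y - ∂f_2/∂z = ∂(-3*x*y + 3*z^2)/∂y - ∂(-x*z)/∂z = -2*x
Assembling: d(omega) = (-z) dx ∧ dy + (5*x - 3*y) dx ∧ dz + (-2*x) dy ∧ dz.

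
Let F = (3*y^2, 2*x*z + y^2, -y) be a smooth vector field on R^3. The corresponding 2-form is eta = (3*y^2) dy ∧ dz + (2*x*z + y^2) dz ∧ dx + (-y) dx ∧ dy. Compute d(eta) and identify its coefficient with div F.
d(eta) = (2*y) dx ∧ dy ∧ dz; div F = 2*y

For a 2-form in R^3 of the form above, applying d gives a 3-form with coefficient ∂P/∂x + ∂Q/∂y + ∂R/∂z:
  ∂P/∂x = 0
  ∂Q/∂y = 2*y
  ∂R/∂z = 0
Sum = 2*y, which is exactly div F.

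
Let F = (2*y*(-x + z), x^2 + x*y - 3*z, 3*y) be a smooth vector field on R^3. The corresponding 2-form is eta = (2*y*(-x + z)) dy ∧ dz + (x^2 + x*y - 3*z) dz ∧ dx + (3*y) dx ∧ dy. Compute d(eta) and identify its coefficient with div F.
d(eta) = (x - 2*y) dx ∧ dy ∧ dz; div F = x - 2*y

For a 2-form in R^3 of the form above, applying d gives a 3-form with coefficient ∂P/∂x + ∂Q/∂y + ∂R/∂z:
  ∂P/∂x = -2*y
  ∂Q/∂y = x
  ∂R/∂z = 0
Sum = x - 2*y, which is exactly div F.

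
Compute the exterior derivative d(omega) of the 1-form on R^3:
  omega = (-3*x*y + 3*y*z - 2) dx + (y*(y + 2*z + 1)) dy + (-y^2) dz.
d(omega) = (3*x - 3*z) dx ∧ dy + (-3*y) dx ∧ dz + (-4*y) dy ∧ dz

For a 1-form omega = sum_i f_i dx_i, the exterior derivative is
  d(omega) = sum_{i < j} (∂f_j/∂x_i - ∂f_i/∂x_j) dx_i ∧ dx_j.
  coefficient of dx ∧ dy: ∂f_2/∂x - ∂f_1/∂y = ∂(y*(y + 2*z + 1))/∂x - ∂(-3*x*y + 3*y*z - 2)/∂y = 3*x - 3*z
  coefficient of dx ∧ dz: ∂f_3/∂x - ∂f_1/∂z = ∂(-y^2)/∂x - ∂(-3*x*y + 3*y*z - 2)/∂z = -3*y
  coefficient of dy ∧ dz: ∂f_3/∂y - ∂f_2/∂z = ∂(-y^2)/∂y - ∂(y*(y + 2*z + 1))/∂z = -4*y
Assembling: d(omega) = (3*x - 3*z) dx ∧ dy + (-3*y) dx ∧ dz + (-4*y) dy ∧ dz.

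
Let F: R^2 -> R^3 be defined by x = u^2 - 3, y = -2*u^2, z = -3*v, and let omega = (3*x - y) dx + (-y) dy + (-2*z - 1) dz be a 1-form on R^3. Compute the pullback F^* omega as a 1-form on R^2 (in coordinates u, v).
F^* omega = (2*u*(u^2 - 9)) du + (3 - 18*v) dv

Using F^*(f dg) = (f ∘ F) d(g ∘ F), substitute each coordinate x_i by F_i(u, v) in f_i, and replace dx_i by d F_i = (∂F_i/∂u) du + (∂F_i/∂v) dv.
  For the x component: f_1(F) = 5*u^2 - 9; d F_1 = (2*u) du + (0) dv
  For the y component: f_2(F) = 2*u^2; d F_2 = (-4*u) du + (0) dv
  For the z component: f_3(F) = 6*v - 1; d F_3 = (0) du + (-3) dv
Combining and collecting du, dv coefficients:
  coeff of du: 2*u*(u^2 - 9)
  coeff of dv: 3 - 18*v
F^* omega = (2*u*(u^2 - 9)) du + (3 - 18*v) dv.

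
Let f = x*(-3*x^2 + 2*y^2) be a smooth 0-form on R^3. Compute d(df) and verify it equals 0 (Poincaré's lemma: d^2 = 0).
d(df) = 0

Step 1: df = sum_i (∂f/∂x_i) dx_i = (-9*x^2 + 2*y^2) dx + (4*x*y) dy + (0) dz.
Step 2: Apply d again. Using the 1-form formula, the coefficient of dx ∧ dy in d(df) is ∂^2 f/∂x ∂y - ∂^2 f/∂y ∂x = (4*y) - (4*y) = 0 (equality of mixed partials for smooth f).
Similarly for dx ∧ dz and dy ∧ dz — all coefficients vanish. So d(df) = 0.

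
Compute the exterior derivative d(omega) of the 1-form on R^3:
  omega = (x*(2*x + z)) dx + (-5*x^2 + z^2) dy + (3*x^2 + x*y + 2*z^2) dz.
d(omega) = (-10*x) dx ∧ dy + (5*x + y) dx ∧ dz + (x - 2*z) dy ∧ dz

For a 1-form omega = sum_i f_i dx_i, the exterior derivative is
  d(omega) = sum_{i < j} (∂f_j/∂x_i - ∂f_i/∂x_j) dx_i ∧ dx_j.
  coefficient of dx ∧ dy: ∂f_2/∂x - ∂f_1/∂y = ∂(-5*x^2 + z^2)/∂x - ∂(x*(2*x + z))/∂y = -10*x
  coefficient of dx ∧ dz: ∂f_3/∂x - ∂f_1/∂z = ∂(3*x^2 + x*y + 2*z^2)/∂x - ∂(x*(2*x + z))/∂z = 5*x + y
  coefficient of dy ∧ dz: ∂f_3/∂y - ∂f_2/∂z = ∂(3*x^2 + x*y + 2*z^2)/∂y - ∂(-5*x^2 + z^2)/∂z = x - 2*z
Assembling: d(omega) = (-10*x) dx ∧ dy + (5*x + y) dx ∧ dz + (x - 2*z) dy ∧ dz.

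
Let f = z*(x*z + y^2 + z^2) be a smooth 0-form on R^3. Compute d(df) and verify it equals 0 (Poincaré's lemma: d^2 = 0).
d(df) = 0

Step 1: df = sum_i (∂f/∂x_i) dx_i = (z^2) dx + (2*y*z) dy + (2*x*z + y^2 + 3*z^2) dz.
Step 2: Apply d again. Using the 1-form formula, the coefficient of dx ∧ dy in d(df) is ∂^2 f/∂x ∂y - ∂^2 f/∂y ∂x = (0) - (0) = 0 (equality of mixed partials for smooth f).
Similarly for dx ∧ dz and dy ∧ dz — all coefficients vanish. So d(df) = 0.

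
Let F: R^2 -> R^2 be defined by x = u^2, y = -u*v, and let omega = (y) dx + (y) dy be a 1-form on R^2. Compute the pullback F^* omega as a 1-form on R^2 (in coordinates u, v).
F^* omega = (u*v*(-2*u + v)) du + (u^2*v) dv

Using F^*(f dg) = (f ∘ F) d(g ∘ F), substitute each coordinate x_i by F_i(u, v) in f_i, and replace dx_i by d F_i = (∂F_i/∂u) du + (∂F_i/∂v) dv.
  For the x component: f_1(F) = -u*v; d F_1 = (2*u) du + (0) dv
  For the y component: f_2(F) = -u*v; d F_2 = (-v) du + (-u) dv
Combining and collecting du, dv coefficients:
  coeff of du: u*v*(-2*u + v)
  coeff of dv: u^2*v
F^* omega = (u*v*(-2*u + v)) du + (u^2*v) dv.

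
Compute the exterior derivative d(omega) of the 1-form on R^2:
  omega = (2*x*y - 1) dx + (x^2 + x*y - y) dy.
d(omega) = (y) dx ∧ dy

For a 1-form omega = sum_i f_i dx_i, the exterior derivative is
  d(omega) = sum_{i < j} (∂f_j/∂x_i - ∂f_i/∂x_j) dx_i ∧ dx_j.
  coefficient of dx ∧ dy: ∂f_2/∂x - ∂f_1/∂y = ∂(x^2 + x*y - y)/∂x - ∂(2*x*y - 1)/∂y = y
Assembling: d(omega) = (y) dx ∧ dy.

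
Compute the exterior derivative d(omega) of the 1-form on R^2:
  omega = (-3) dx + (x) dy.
d(omega) = (1) dx ∧ dy

For a 1-form omega = sum_i f_i dx_i, the exterior derivative is
  d(omega) = sum_{i < j} (∂f_j/∂x_i - ∂f_i/∂x_j) dx_i ∧ dx_j.
  coefficient of dx ∧ dy: ∂f_2/∂x - ∂f_1/∂y = ∂(x)/∂x - ∂(-3)/∂y = 1
Assembling: d(omega) = (1) dx ∧ dy.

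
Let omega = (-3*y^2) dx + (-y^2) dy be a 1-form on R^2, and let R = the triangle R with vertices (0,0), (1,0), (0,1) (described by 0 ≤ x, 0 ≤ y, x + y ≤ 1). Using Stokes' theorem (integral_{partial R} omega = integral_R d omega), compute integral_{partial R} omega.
integral_(partial R) omega = 1

Stokes: integral_partial_R omega = integral_R d omega with d omega = (∂Q/∂x - ∂P/∂y) dx ∧ dy.
  ∂Q/∂x = 0
  ∂P/∂y = -6*y
  integrand = ∂Q/∂x - ∂P/∂y = 6*y.
Integrating over R: integral_0^1 integral_0^{1-x} (6*y) dy dx = 1.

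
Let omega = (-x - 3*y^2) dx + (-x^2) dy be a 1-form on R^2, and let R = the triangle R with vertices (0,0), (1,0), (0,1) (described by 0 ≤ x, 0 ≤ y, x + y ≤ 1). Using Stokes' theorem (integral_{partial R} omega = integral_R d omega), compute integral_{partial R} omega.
integral_(partial R) omega = 2/3

Stokes: integral_partial_R omega = integral_R d omega with d omega = (∂Q/∂x - ∂P/∂y) dx ∧ dy.
  ∂Q/∂x = -2*x
  ∂P/∂y = -6*y
  integrand = ∂Q/∂x - ∂P/∂y = -2*x + 6*y.
Integrating over R: integral_0^1 integral_0^{1-x} (-2*x + 6*y) dy dx = 2/3.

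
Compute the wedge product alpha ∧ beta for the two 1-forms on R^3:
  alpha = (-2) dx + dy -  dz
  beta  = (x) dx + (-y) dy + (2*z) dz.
alpha ∧ beta = (-x + 2*y) dx ∧ dy + (x - 4*z) dx ∧ dz + (-y + 2*z) dy ∧ dz

Distribute the wedge, using dx_i ∧ dx_j = -dx_j ∧ dx_i and dx_i ∧ dx_i = 0. For each pair (i, j) with i < j, the coefficient of dx_i ∧ dx_j in alpha ∧ beta is (alpha_i * beta_j - alpha_j * beta_i). Collecting: alpha ∧ beta = (-x + 2*y) dx ∧ dy + (x - 4*z) dx ∧ dz + (-y + 2*z) dy ∧ dz.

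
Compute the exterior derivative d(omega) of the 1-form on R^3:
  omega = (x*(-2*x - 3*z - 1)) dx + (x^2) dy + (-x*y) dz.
d(omega) = (2*x) dx ∧ dy + (3*x - y) dx ∧ dz + (-x) dy ∧ dz

For a 1-form omega = sum_i f_i dx_i, the exterior derivative is
  d(omega) = sum_{i < j} (∂f_j/∂x_i - ∂f_i/∂x_j) dx_i ∧ dx_j.
  coefficient of dx ∧ dy: ∂f_2/∂x - ∂f_1/∂y = ∂(x^2)/∂x - ∂(x*(-2*x - 3*z - 1))/∂y = 2*x
  coefficient of dx ∧ dz: ∂f_3/∂x - ∂f_1/∂z = ∂(-x*y)/∂x - ∂(x*(-2*x - 3*z - 1))/∂z = 3*x - y
  coefficient of dy ∧ dz: ∂f_3/∂y - ∂f_2/∂z = ∂(-x*y)/∂y - ∂(x^2)/∂z = -x
Assembling: d(omega) = (2*x) dx ∧ dy + (3*x - y) dx ∧ dz + (-x) dy ∧ dz.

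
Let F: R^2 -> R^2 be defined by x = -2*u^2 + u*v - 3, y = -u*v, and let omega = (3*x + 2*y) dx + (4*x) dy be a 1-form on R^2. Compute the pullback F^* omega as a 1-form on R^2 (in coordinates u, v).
F^* omega = (24*u^3 - 2*u^2*v - 3*u*v^2 + 36*u + 3*v) du + (u*(2*u^2 - 3*u*v + 3)) dv

Using F^*(f dg) = (f ∘ F) d(g ∘ F), substitute each coordinate x_i by F_i(u, v) in f_i, and replace dx_i by d F_i = (∂F_i/∂u) du + (∂F_i/∂v) dv.
  For the x component: f_1(F) = -6*u^2 + u*v - 9; d F_1 = (-4*u + v) du + (u) dv
  For the y component: f_2(F) = -8*u^2 + 4*u*v - 12; d F_2 = (-v) du + (-u) dv
Combining and collecting du, dv coefficients:
  coeff of du: 24*u^3 - 2*u^2*v - 3*u*v^2 + 36*u + 3*v
  coeff of dv: u*(2*u^2 - 3*u*v + 3)
F^* omega = (24*u^3 - 2*u^2*v - 3*u*v^2 + 36*u + 3*v) du + (u*(2*u^2 - 3*u*v + 3)) dv.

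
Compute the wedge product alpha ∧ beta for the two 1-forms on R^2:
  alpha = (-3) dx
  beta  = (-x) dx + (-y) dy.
alpha ∧ beta = (3*y) dx ∧ dy

Distribute the wedge, using dx_i ∧ dx_j = -dx_j ∧ dx_i and dx_i ∧ dx_i = 0. For each pair (i, j) with i < j, the coefficient of dx_i ∧ dx_j in alpha ∧ beta is (alpha_i * beta_j - alpha_j * beta_i). Collecting: alpha ∧ beta = (3*y) dx ∧ dy.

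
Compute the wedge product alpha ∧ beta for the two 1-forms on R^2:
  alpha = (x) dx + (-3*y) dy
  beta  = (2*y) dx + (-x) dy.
alpha ∧ beta = (-x^2 + 6*y^2) dx ∧ dy

Distribute the wedge, using dx_i ∧ dx_j = -dx_j ∧ dx_i and dx_i ∧ dx_i = 0. For each pair (i, j) with i < j, the coefficient of dx_i ∧ dx_j in alpha ∧ beta is (alpha_i * beta_j - alpha_j * beta_i). Collecting: alpha ∧ beta = (-x^2 + 6*y^2) dx ∧ dy.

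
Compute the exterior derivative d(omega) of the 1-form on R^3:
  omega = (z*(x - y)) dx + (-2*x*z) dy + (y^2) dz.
d(omega) = (-z) dx ∧ dy + (-x + y) dx ∧ dz + (2*x + 2*y) dy ∧ dz

For a 1-form omega = sum_i f_i dx_i, the exterior derivative is
  d(omega) = sum_{i < j} (∂f_j/∂x_i - ∂f_i/∂x_j) dx_i ∧ dx_j.
  coefficient of dx ∧ dy: ∂f_2/∂x - ∂f_1/∂y = ∂(-2*x*z)/∂x - ∂(z*(x - y))/∂y = -z
  coefficient of dx ∧ dz: ∂f_3/∂x - ∂f_1/∂z = ∂(y^2)/∂x - ∂(z*(x - y))/∂z = -x + y
  coefficient of dy ∧ dz: ∂f_3/∂y - ∂f_2/∂z = ∂(y^2)/∂y - ∂(-2*x*z)/∂z = 2*x + 2*y
Assembling: d(omega) = (-z) dx ∧ dy + (-x + y) dx ∧ dz + (2*x + 2*y) dy ∧ dz.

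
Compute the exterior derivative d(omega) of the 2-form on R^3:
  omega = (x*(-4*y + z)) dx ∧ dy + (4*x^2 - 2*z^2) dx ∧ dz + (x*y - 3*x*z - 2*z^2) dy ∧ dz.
d(omega) = (x + y - 3*z) dx ∧ dy ∧ dz

For a 2-form omega = sum_{i<j} g_{ij} dx_i ∧ dx_j, the exterior derivative is
  d(omega) = sum_{i<j} d(g_{ij}) ∧ dx_i ∧ dx_j = sum_{i<j, k} (∂g_{ij}/∂x_k) dx_k ∧ dx_i ∧ dx_j.
Expand each term, using dx_k ∧ dx_i ∧ dx_j = sgn(permutation) dx_{(a)} ∧ dx_{(b)} ∧ dx_{(c)} with (a < b < c) sorted:
  d(x*(-4*y + z)) includes (∂/∂z)(x*(-4*y + z)) dz = (x) dz, which multiplied by dx ∧ dy gives (x) dx ∧ dy ∧ dz
  d(x*y - 3*x*z - 2*z^2) includes (∂/∂x)(x*y - 3*x*z - 2*z^2) dx = (y - 3*z) dx, which multiplied by dy ∧ dz gives (y - 3*z) dx ∧ dy ∧ dz
Collecting like 3-forms: d(omega) = (x + y - 3*z) dx ∧ dy ∧ dz.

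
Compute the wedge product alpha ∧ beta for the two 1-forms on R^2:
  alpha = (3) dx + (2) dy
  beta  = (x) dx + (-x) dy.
alpha ∧ beta = (-5*x) dx ∧ dy

Distribute the wedge, using dx_i ∧ dx_j = -dx_j ∧ dx_i and dx_i ∧ dx_i = 0. For each pair (i, j) with i < j, the coefficient of dx_i ∧ dx_j in alpha ∧ beta is (alpha_i * beta_j - alpha_j * beta_i). Collecting: alpha ∧ beta = (-5*x) dx ∧ dy.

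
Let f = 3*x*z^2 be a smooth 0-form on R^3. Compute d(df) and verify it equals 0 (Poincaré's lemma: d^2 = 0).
d(df) = 0

Step 1: df = sum_i (∂f/∂x_i) dx_i = (3*z^2) dx + (0) dy + (6*x*z) dz.
Step 2: Apply d again. Using the 1-form formula, the coefficient of dx ∧ dy in d(df) is ∂^2 f/∂x ∂y - ∂^2 f/∂y ∂x = (0) - (0) = 0 (equality of mixed partials for smooth f).
Similarly for dx ∧ dz and dy ∧ dz — all coefficients vanish. So d(df) = 0.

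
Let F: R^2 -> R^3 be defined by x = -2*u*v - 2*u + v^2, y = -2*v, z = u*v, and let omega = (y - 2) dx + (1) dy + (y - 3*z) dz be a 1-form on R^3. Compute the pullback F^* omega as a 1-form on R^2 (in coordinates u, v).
F^* omega = (-3*u*v^2 + 2*v^2 + 8*v + 4) du + (-3*u^2*v + 2*u*v + 4*u - 4*v^2 - 4*v - 2) dv

Using F^*(f dg) = (f ∘ F) d(g ∘ F), substitute each coordinate x_i by F_i(u, v) in f_i, and replace dx_i by d F_i = (∂F_i/∂u) du + (∂F_i/∂v) dv.
  For the x component: f_1(F) = -2*v - 2; d F_1 = (-2*v - 2) du + (-2*u + 2*v) dv
  For the y component: f_2(F) = 1; d F_2 = (0) du + (-2) dv
  For the z component: f_3(F) = v*(-3*u - 2); d F_3 = (v) du + (u) dv
Combining and collecting du, dv coefficients:
  coeff of du: -3*u*v^2 + 2*v^2 + 8*v + 4
  coeff of dv: -3*u^2*v + 2*u*v + 4*u - 4*v^2 - 4*v - 2
F^* omega = (-3*u*v^2 + 2*v^2 + 8*v + 4) du + (-3*u^2*v + 2*u*v + 4*u - 4*v^2 - 4*v - 2) dv.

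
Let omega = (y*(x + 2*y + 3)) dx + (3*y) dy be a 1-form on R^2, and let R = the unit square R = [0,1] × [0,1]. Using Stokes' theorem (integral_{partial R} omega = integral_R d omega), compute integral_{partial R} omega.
integral_(partial R) omega = -11/2

Stokes: integral_partial_R omega = integral_R d omega with d omega = (∂Q/∂x - ∂P/∂y) dx ∧ dy.
  ∂Q/∂x = 0
  ∂P/∂y = x + 4*y + 3
  integrand = ∂Q/∂x - ∂P/∂y = -x - 4*y - 3.
Integrating over R: integral_0^1 integral_0^1 (-x - 4*y - 3) dx dy = -11/2.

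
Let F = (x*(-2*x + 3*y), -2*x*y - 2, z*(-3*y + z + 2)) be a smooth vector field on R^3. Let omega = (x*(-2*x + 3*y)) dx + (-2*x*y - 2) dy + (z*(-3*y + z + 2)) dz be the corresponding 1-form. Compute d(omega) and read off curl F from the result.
d(omega) = (-3*z) dy ∧ dz + (0) dz ∧ dx + (-3*x - 2*y) dx ∧ dy; curl F = (-3*z, 0, -3*x - 2*y)

d omega = sum_{i<j} (∂f_j/∂x_i - ∂f_i/∂x_j) dx_i ∧ dx_j. Under the identification (dy ∧ dz, dz ∧ dx, dx ∧ dy) ↔ (e_x, e_y, e_z), the coefficients are exactly the components of curl F. Compute:
  ∂R/∂y - ∂Q/∂z = (-3*z) - (0) = -3*z
  ∂P/∂z - ∂R/∂x = (0) - (0) = 0
  ∂Q/∂x - ∂P/∂y = (-2*y) - (3*x) = -3*x - 2*y.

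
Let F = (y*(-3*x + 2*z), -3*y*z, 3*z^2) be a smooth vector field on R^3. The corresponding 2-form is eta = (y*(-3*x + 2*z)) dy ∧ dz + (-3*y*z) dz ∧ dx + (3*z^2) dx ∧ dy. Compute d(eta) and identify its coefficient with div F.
d(eta) = (-3*y + 3*z) dx ∧ dy ∧ dz; div F = -3*y + 3*z

For a 2-form in R^3 of the form above, applying d gives a 3-form with coefficient ∂P/∂x + ∂Q/∂y + ∂R/∂z:
  ∂P/∂x = -3*y
  ∂Q/∂y = -3*z
  ∂R/∂z = 6*z
Sum = -3*y + 3*z, which is exactly div F.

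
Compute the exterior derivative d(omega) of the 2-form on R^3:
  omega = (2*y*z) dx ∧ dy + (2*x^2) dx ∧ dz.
d(omega) = (2*y) dx ∧ dy ∧ dz

For a 2-form omega = sum_{i<j} g_{ij} dx_i ∧ dx_j, the exterior derivative is
  d(omega) = sum_{i<j} d(g_{ij}) ∧ dx_i ∧ dx_j = sum_{i<j, k} (∂g_{ij}/∂x_k) dx_k ∧ dx_i ∧ dx_j.
Expand each term, using dx_k ∧ dx_i ∧ dx_j = sgn(permutation) dx_{(a)} ∧ dx_{(b)} ∧ dx_{(c)} with (a < b < c) sorted:
  d(2*y*z) includes (∂/∂z)(2*y*z) dz = (2*y) dz, which multiplied by dx ∧ dy gives (2*y) dx ∧ dy ∧ dz
Collecting like 3-forms: d(omega) = (2*y) dx ∧ dy ∧ dz.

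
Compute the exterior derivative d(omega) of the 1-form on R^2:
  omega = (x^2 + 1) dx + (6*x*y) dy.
d(omega) = (6*y) dx ∧ dy

For a 1-form omega = sum_i f_i dx_i, the exterior derivative is
  d(omega) = sum_{i < j} (∂f_j/∂x_i - ∂f_i/∂x_j) dx_i ∧ dx_j.
  coefficient of dx ∧ dy: ∂f_2/∂x - ∂f_1/∂y = ∂(6*x*y)/∂x - ∂(x^2 + 1)/∂y = 6*y
Assembling: d(omega) = (6*y) dx ∧ dy.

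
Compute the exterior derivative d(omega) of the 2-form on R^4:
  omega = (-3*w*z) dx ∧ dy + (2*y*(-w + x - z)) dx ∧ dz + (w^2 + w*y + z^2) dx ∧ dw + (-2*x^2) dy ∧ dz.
d(omega) = (-w - 6*x + 2*z) dx ∧ dy ∧ dz + (-w - 3*z) dx ∧ dy ∧ dw + (-2*y - 2*z) dx ∧ dz ∧ dw

For a 2-form omega = sum_{i<j} g_{ij} dx_i ∧ dx_j, the exterior derivative is
  d(omega) = sum_{i<j} d(g_{ij}) ∧ dx_i ∧ dx_j = sum_{i<j, k} (∂g_{ij}/∂x_k) dx_k ∧ dx_i ∧ dx_j.
Expand each term, using dx_k ∧ dx_i ∧ dx_j = sgn(permutation) dx_{(a)} ∧ dx_{(b)} ∧ dx_{(c)} with (a < b < c) sorted:
  d(-3*w*z) includes (∂/∂z)(-3*w*z) dz = (-3*w) dz, which multiplied by dx ∧ dy gives (-3*w) dx ∧ dy ∧ dz
  d(-3*w*z) includes (∂/∂w)(-3*w*z) dw = (-3*z) dw, which multiplied by dx ∧ dy gives (-3*z) dx ∧ dy ∧ dw
  d(2*y*(-w + x - z)) includes (∂/∂y)(2*y*(-w + x - z)) dy = (-2*w + 2*x - 2*z) dy, which multiplied by dx ∧ dz gives (2*w - 2*x + 2*z) dx ∧ dy ∧ dz
  d(2*y*(-w + x - z)) includes (∂/∂w)(2*y*(-w + x - z)) dw = (-2*y) dw, which multiplied by dx ∧ dz gives (-2*y) dx ∧ dz ∧ dw
  d(w^2 + w*y + z^2) includes (∂/∂y)(w^2 + w*y + z^2) dy = (w) dy, which multiplied by dx ∧ dw gives (-w) dx ∧ dy ∧ dw
  d(w^2 + w*y + z^2) includes (∂/∂z)(w^2 + w*y + z^2) dz = (2*z) dz, which multiplied by dx ∧ dw gives (-2*z) dx ∧ dz ∧ dw
  d(-2*x^2) includes (∂/∂x)(-2*x^2) dx = (-4*x) dx, which multiplied by dy ∧ dz gives (-4*x) dx ∧ dy ∧ dz
Collecting like 3-forms: d(omega) = (-w - 6*x + 2*z) dx ∧ dy ∧ dz + (-w - 3*z) dx ∧ dy ∧ dw + (-2*y - 2*z) dx ∧ dz ∧ dw.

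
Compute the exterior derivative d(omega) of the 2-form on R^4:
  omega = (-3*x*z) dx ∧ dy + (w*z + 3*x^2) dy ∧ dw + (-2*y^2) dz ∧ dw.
d(omega) = (-3*x) dx ∧ dy ∧ dz + (6*x) dx ∧ dy ∧ dw + (-w - 4*y) dy ∧ dz ∧ dw

For a 2-form omega = sum_{i<j} g_{ij} dx_i ∧ dx_j, the exterior derivative is
  d(omega) = sum_{i<j} d(g_{ij}) ∧ dx_i ∧ dx_j = sum_{i<j, k} (∂g_{ij}/∂x_k) dx_k ∧ dx_i ∧ dx_j.
Expand each term, using dx_k ∧ dx_i ∧ dx_j = sgn(permutation) dx_{(a)} ∧ dx_{(b)} ∧ dx_{(c)} with (a < b < c) sorted:
  d(-3*x*z) includes (∂/∂z)(-3*x*z) dz = (-3*x) dz, which multiplied by dx ∧ dy gives (-3*x) dx ∧ dy ∧ dz
  d(w*z + 3*x^2) includes (∂/∂x)(w*z + 3*x^2) dx = (6*x) dx, which multiplied by dy ∧ dw gives (6*x) dx ∧ dy ∧ dw
  d(w*z + 3*x^2) includes (∂/∂z)(w*z + 3*x^2) dz = (w) dz, which multiplied by dy ∧ dw gives (-w) dy ∧ dz ∧ dw
  d(-2*y^2) includes (∂/∂y)(-2*y^2) dy = (-4*y) dy, which multiplied by dz ∧ dw gives (-4*y) dy ∧ dz ∧ dw
Collecting like 3-forms: d(omega) = (-3*x) dx ∧ dy ∧ dz + (6*x) dx ∧ dy ∧ dw + (-w - 4*y) dy ∧ dz ∧ dw.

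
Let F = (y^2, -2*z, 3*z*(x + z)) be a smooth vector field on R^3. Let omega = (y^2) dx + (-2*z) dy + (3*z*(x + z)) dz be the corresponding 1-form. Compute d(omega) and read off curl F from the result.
d(omega) = (2) dy ∧ dz + (-3*z) dz ∧ dx + (-2*y) dx ∧ dy; curl F = (2, -3*z, -2*y)

d omega = sum_{i<j} (∂f_j/∂x_i - ∂f_i/∂x_j) dx_i ∧ dx_j. Under the identification (dy ∧ dz, dz ∧ dx, dx ∧ dy) ↔ (e_x, e_y, e_z), the coefficients are exactly the components of curl F. Compute:
  ∂R/∂y - ∂Q/∂z = (0) - (-2) = 2
  ∂P/∂z - ∂R/∂x = (0) - (3*z) = -3*z
  ∂Q/∂x - ∂P/∂y = (0) - (2*y) = -2*y.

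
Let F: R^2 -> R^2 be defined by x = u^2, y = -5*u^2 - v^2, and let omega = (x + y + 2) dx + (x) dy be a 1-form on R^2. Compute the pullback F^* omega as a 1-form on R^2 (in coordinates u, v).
F^* omega = (2*u*(-9*u^2 - v^2 + 2)) du + (-2*u^2*v) dv

Using F^*(f dg) = (f ∘ F) d(g ∘ F), substitute each coordinate x_i by F_i(u, v) in f_i, and replace dx_i by d F_i = (∂F_i/∂u) du + (∂F_i/∂v) dv.
  For the x component: f_1(F) = -4*u^2 - v^2 + 2; d F_1 = (2*u) du + (0) dv
  For the y component: f_2(F) = u^2; d F_2 = (-10*u) du + (-2*v) dv
Combining and collecting du, dv coefficients:
  coeff of du: 2*u*(-9*u^2 - v^2 + 2)
  coeff of dv: -2*u^2*v
F^* omega = (2*u*(-9*u^2 - v^2 + 2)) du + (-2*u^2*v) dv.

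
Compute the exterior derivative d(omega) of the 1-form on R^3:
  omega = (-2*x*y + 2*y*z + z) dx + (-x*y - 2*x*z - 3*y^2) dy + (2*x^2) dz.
d(omega) = (2*x - y - 4*z) dx ∧ dy + (4*x - 2*y - 1) dx ∧ dz + (2*x) dy ∧ dz

For a 1-form omega = sum_i f_i dx_i, the exterior derivative is
  d(omega) = sum_{i < j} (∂f_j/∂x_i - ∂f_i/∂x_j) dx_i ∧ dx_j.
  coefficient of dx ∧ dy: ∂f_2/∂x - ∂f_1/∂y = ∂(-x*y - 2*x*z - 3*y^2)/∂x - ∂(-2*x*y + 2*y*z + z)/∂y = 2*x - y - 4*z
  coefficient of dx ∧ dz: ∂f_3/∂x - ∂f_1/∂z = ∂(2*x^2)/∂x - ∂(-2*x*y + 2*y*z + z)/∂z = 4*x - 2*y - 1
  coefficient of dy ∧ dz: ∂f_3/∂y - ∂f_2/∂z = ∂(2*x^2)/∂y - ∂(-x*y - 2*x*z - 3*y^2)/∂z = 2*x
Assembling: d(omega) = (2*x - y - 4*z) dx ∧ dy + (4*x - 2*y - 1) dx ∧ dz + (2*x) dy ∧ dz.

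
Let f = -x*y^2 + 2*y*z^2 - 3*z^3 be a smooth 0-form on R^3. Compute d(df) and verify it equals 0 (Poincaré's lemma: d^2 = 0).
d(df) = 0

Step 1: df = sum_i (∂f/∂x_i) dx_i = (-y^2) dx + (-2*x*y + 2*z^2) dy + (z*(4*y - 9*z)) dz.
Step 2: Apply d again. Using the 1-form formula, the coefficient of dx ∧ dy in d(df) is ∂^2 f/∂x ∂y - ∂^2 f/∂y ∂x = (-2*y) - (-2*y) = 0 (equality of mixed partials for smooth f).
Similarly for dx ∧ dz and dy ∧ dz — all coefficients vanish. So d(df) = 0.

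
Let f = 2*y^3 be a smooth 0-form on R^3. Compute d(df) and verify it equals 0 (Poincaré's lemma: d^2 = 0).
d(df) = 0

Step 1: df = sum_i (∂f/∂x_i) dx_i = (0) dx + (6*y^2) dy + (0) dz.
Step 2: Apply d again. Using the 1-form formula, the coefficient of dx ∧ dy in d(df) is ∂^2 f/∂x ∂y - ∂^2 f/∂y ∂x = (0) - (0) = 0 (equality of mixed partials for smooth f).
Similarly for dx ∧ dz and dy ∧ dz — all coefficients vanish. So d(df) = 0.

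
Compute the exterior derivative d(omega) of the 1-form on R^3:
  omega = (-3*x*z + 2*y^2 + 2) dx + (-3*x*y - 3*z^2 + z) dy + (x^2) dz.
d(omega) = (-7*y) dx ∧ dy + (5*x) dx ∧ dz + (6*z - 1) dy ∧ dz

For a 1-form omega = sum_i f_i dx_i, the exterior derivative is
  d(omega) = sum_{i < j} (∂f_j/∂x_i - ∂f_i/∂x_j) dx_i ∧ dx_j.
  coefficient of dx ∧ dy: ∂f_2/∂x - ∂f_1/∂y = ∂(-3*x*y - 3*z^2 + z)/∂x - ∂(-3*x*z + 2*y^2 + 2)/∂y = -7*y
  coefficient of dx ∧ dz: ∂f_3/∂x - ∂f_1/∂z = ∂(x^2)/∂x - ∂(-3*x*z + 2*y^2 + 2)/∂z = 5*x
  coefficient of dy ∧ dz: ∂f_3/∂y - ∂f_2/∂z = ∂(x^2)/∂y - ∂(-3*x*y - 3*z^2 + z)/∂z = 6*z - 1
Assembling: d(omega) = (-7*y) dx ∧ dy + (5*x) dx ∧ dz + (6*z - 1) dy ∧ dz.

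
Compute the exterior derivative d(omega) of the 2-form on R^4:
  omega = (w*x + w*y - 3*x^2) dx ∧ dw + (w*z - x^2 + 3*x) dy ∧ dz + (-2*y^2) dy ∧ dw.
d(omega) = (-w) dx ∧ dy ∧ dw + (3 - 2*x) dx ∧ dy ∧ dz + (z) dy ∧ dz ∧ dw

For a 2-form omega = sum_{i<j} g_{ij} dx_i ∧ dx_j, the exterior derivative is
  d(omega) = sum_{i<j} d(g_{ij}) ∧ dx_i ∧ dx_j = sum_{i<j, k} (∂g_{ij}/∂x_k) dx_k ∧ dx_i ∧ dx_j.
Expand each term, using dx_k ∧ dx_i ∧ dx_j = sgn(permutation) dx_{(a)} ∧ dx_{(b)} ∧ dx_{(c)} with (a < b < c) sorted:
  d(w*x + w*y - 3*x^2) includes (∂/∂y)(w*x + w*y - 3*x^2) dy = (w) dy, which multiplied by dx ∧ dw gives (-w) dx ∧ dy ∧ dw
  d(w*z - x^2 + 3*x) includes (∂/∂x)(w*z - x^2 + 3*x) dx = (3 - 2*x) dx, which multiplied by dy ∧ dz gives (3 - 2*x) dx ∧ dy ∧ dz
  d(w*z - x^2 + 3*x) includes (∂/∂w)(w*z - x^2 + 3*x) dw = (z) dw, which multiplied by dy ∧ dz gives (z) dy ∧ dz ∧ dw
Collecting like 3-forms: d(omega) = (-w) dx ∧ dy ∧ dw + (3 - 2*x) dx ∧ dy ∧ dz + (z) dy ∧ dz ∧ dw.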